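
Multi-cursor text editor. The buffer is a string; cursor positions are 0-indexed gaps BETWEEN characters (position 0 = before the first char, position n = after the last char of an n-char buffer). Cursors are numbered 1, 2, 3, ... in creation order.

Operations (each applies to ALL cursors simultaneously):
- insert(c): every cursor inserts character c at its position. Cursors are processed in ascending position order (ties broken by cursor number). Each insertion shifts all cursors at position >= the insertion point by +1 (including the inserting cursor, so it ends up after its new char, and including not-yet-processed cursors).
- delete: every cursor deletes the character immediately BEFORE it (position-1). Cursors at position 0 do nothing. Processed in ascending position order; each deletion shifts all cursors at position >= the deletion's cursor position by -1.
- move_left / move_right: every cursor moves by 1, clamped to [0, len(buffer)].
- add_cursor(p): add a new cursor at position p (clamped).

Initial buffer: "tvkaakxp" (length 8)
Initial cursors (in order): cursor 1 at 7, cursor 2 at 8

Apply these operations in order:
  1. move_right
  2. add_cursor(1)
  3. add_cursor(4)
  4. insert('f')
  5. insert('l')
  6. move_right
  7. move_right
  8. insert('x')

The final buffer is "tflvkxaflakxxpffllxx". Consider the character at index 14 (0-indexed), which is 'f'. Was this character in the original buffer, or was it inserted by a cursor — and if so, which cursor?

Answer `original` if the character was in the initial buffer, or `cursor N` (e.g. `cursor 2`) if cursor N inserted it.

Answer: cursor 1

Derivation:
After op 1 (move_right): buffer="tvkaakxp" (len 8), cursors c1@8 c2@8, authorship ........
After op 2 (add_cursor(1)): buffer="tvkaakxp" (len 8), cursors c3@1 c1@8 c2@8, authorship ........
After op 3 (add_cursor(4)): buffer="tvkaakxp" (len 8), cursors c3@1 c4@4 c1@8 c2@8, authorship ........
After op 4 (insert('f')): buffer="tfvkafakxpff" (len 12), cursors c3@2 c4@6 c1@12 c2@12, authorship .3...4....12
After op 5 (insert('l')): buffer="tflvkaflakxpffll" (len 16), cursors c3@3 c4@8 c1@16 c2@16, authorship .33...44....1212
After op 6 (move_right): buffer="tflvkaflakxpffll" (len 16), cursors c3@4 c4@9 c1@16 c2@16, authorship .33...44....1212
After op 7 (move_right): buffer="tflvkaflakxpffll" (len 16), cursors c3@5 c4@10 c1@16 c2@16, authorship .33...44....1212
After op 8 (insert('x')): buffer="tflvkxaflakxxpffllxx" (len 20), cursors c3@6 c4@12 c1@20 c2@20, authorship .33..3.44..4..121212
Authorship (.=original, N=cursor N): . 3 3 . . 3 . 4 4 . . 4 . . 1 2 1 2 1 2
Index 14: author = 1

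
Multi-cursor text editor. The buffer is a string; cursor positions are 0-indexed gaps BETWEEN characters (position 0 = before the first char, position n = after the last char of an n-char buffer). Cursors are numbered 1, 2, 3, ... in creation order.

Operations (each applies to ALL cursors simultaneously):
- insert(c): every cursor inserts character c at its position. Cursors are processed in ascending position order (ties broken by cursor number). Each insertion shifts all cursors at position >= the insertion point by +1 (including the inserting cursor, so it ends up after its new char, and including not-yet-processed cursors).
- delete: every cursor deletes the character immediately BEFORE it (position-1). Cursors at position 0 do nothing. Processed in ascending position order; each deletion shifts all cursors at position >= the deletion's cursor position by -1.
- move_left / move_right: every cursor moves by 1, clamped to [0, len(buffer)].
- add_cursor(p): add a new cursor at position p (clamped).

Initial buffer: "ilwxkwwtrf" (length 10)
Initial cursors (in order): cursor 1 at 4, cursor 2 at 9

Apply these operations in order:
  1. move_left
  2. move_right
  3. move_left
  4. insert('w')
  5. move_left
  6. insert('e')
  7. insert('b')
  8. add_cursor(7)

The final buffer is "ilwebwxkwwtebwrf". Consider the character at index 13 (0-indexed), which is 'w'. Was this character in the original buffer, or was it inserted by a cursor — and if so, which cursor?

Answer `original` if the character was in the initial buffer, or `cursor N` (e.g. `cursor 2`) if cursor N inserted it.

Answer: cursor 2

Derivation:
After op 1 (move_left): buffer="ilwxkwwtrf" (len 10), cursors c1@3 c2@8, authorship ..........
After op 2 (move_right): buffer="ilwxkwwtrf" (len 10), cursors c1@4 c2@9, authorship ..........
After op 3 (move_left): buffer="ilwxkwwtrf" (len 10), cursors c1@3 c2@8, authorship ..........
After op 4 (insert('w')): buffer="ilwwxkwwtwrf" (len 12), cursors c1@4 c2@10, authorship ...1.....2..
After op 5 (move_left): buffer="ilwwxkwwtwrf" (len 12), cursors c1@3 c2@9, authorship ...1.....2..
After op 6 (insert('e')): buffer="ilwewxkwwtewrf" (len 14), cursors c1@4 c2@11, authorship ...11.....22..
After op 7 (insert('b')): buffer="ilwebwxkwwtebwrf" (len 16), cursors c1@5 c2@13, authorship ...111.....222..
After op 8 (add_cursor(7)): buffer="ilwebwxkwwtebwrf" (len 16), cursors c1@5 c3@7 c2@13, authorship ...111.....222..
Authorship (.=original, N=cursor N): . . . 1 1 1 . . . . . 2 2 2 . .
Index 13: author = 2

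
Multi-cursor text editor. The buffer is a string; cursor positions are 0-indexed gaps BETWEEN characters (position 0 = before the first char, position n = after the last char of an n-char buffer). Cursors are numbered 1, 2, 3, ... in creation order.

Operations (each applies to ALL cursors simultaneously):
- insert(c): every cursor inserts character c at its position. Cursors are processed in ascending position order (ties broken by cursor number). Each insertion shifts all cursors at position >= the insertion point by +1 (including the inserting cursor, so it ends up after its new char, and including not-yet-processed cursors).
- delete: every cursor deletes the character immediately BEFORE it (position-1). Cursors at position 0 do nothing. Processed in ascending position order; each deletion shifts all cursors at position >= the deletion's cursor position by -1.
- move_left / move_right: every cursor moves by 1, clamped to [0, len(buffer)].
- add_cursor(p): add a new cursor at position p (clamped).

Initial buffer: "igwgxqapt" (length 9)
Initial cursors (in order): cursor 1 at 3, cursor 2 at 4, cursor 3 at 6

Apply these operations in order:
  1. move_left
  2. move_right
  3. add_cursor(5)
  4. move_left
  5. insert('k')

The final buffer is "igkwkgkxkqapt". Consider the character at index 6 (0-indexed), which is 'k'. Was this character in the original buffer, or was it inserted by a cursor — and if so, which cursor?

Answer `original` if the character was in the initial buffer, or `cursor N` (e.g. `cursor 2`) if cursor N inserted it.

Answer: cursor 4

Derivation:
After op 1 (move_left): buffer="igwgxqapt" (len 9), cursors c1@2 c2@3 c3@5, authorship .........
After op 2 (move_right): buffer="igwgxqapt" (len 9), cursors c1@3 c2@4 c3@6, authorship .........
After op 3 (add_cursor(5)): buffer="igwgxqapt" (len 9), cursors c1@3 c2@4 c4@5 c3@6, authorship .........
After op 4 (move_left): buffer="igwgxqapt" (len 9), cursors c1@2 c2@3 c4@4 c3@5, authorship .........
After op 5 (insert('k')): buffer="igkwkgkxkqapt" (len 13), cursors c1@3 c2@5 c4@7 c3@9, authorship ..1.2.4.3....
Authorship (.=original, N=cursor N): . . 1 . 2 . 4 . 3 . . . .
Index 6: author = 4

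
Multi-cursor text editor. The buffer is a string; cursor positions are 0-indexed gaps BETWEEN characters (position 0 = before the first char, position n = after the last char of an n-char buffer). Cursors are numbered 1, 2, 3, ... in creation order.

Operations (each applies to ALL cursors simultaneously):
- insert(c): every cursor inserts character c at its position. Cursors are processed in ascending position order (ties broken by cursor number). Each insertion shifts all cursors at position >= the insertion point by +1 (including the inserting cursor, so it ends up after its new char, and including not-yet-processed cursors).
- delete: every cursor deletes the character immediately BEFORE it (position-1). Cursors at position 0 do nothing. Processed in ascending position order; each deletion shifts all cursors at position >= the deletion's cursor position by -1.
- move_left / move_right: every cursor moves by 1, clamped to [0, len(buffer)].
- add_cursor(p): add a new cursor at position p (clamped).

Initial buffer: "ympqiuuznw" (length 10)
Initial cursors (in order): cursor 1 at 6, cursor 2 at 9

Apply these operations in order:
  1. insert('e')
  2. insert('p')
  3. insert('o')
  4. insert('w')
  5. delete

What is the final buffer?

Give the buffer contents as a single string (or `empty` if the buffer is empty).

After op 1 (insert('e')): buffer="ympqiueuznew" (len 12), cursors c1@7 c2@11, authorship ......1...2.
After op 2 (insert('p')): buffer="ympqiuepuznepw" (len 14), cursors c1@8 c2@13, authorship ......11...22.
After op 3 (insert('o')): buffer="ympqiuepouznepow" (len 16), cursors c1@9 c2@15, authorship ......111...222.
After op 4 (insert('w')): buffer="ympqiuepowuznepoww" (len 18), cursors c1@10 c2@17, authorship ......1111...2222.
After op 5 (delete): buffer="ympqiuepouznepow" (len 16), cursors c1@9 c2@15, authorship ......111...222.

Answer: ympqiuepouznepow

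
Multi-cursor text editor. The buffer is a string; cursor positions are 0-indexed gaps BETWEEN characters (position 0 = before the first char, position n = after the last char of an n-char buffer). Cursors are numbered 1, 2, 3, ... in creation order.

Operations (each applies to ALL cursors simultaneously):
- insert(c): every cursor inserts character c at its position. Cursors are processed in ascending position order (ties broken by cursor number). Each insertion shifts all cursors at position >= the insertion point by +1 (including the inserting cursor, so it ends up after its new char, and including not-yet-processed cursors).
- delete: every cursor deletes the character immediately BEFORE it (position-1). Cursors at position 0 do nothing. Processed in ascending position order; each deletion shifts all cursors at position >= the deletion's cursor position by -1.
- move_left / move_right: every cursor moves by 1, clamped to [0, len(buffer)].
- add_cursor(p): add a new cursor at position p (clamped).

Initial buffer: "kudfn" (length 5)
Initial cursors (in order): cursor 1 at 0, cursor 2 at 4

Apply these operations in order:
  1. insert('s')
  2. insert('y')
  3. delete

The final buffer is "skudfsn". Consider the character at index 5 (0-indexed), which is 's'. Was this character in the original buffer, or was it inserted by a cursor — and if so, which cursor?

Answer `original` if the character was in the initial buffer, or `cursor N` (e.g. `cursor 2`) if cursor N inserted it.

Answer: cursor 2

Derivation:
After op 1 (insert('s')): buffer="skudfsn" (len 7), cursors c1@1 c2@6, authorship 1....2.
After op 2 (insert('y')): buffer="sykudfsyn" (len 9), cursors c1@2 c2@8, authorship 11....22.
After op 3 (delete): buffer="skudfsn" (len 7), cursors c1@1 c2@6, authorship 1....2.
Authorship (.=original, N=cursor N): 1 . . . . 2 .
Index 5: author = 2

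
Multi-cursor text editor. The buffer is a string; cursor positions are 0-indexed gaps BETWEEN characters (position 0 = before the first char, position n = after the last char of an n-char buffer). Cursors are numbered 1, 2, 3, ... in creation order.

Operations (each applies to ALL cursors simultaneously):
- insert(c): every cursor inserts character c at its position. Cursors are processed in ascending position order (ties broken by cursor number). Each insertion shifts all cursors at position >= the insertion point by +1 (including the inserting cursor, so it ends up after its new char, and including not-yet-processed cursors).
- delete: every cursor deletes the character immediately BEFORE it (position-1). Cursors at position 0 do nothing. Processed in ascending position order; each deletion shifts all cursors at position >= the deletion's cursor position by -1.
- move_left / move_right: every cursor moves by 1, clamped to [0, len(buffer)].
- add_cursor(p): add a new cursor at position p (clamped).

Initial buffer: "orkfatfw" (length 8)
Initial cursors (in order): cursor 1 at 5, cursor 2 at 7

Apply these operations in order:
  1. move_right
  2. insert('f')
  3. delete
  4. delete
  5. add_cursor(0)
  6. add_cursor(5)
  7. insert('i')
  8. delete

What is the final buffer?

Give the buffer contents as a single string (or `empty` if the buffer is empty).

Answer: orkfaf

Derivation:
After op 1 (move_right): buffer="orkfatfw" (len 8), cursors c1@6 c2@8, authorship ........
After op 2 (insert('f')): buffer="orkfatffwf" (len 10), cursors c1@7 c2@10, authorship ......1..2
After op 3 (delete): buffer="orkfatfw" (len 8), cursors c1@6 c2@8, authorship ........
After op 4 (delete): buffer="orkfaf" (len 6), cursors c1@5 c2@6, authorship ......
After op 5 (add_cursor(0)): buffer="orkfaf" (len 6), cursors c3@0 c1@5 c2@6, authorship ......
After op 6 (add_cursor(5)): buffer="orkfaf" (len 6), cursors c3@0 c1@5 c4@5 c2@6, authorship ......
After op 7 (insert('i')): buffer="iorkfaiifi" (len 10), cursors c3@1 c1@8 c4@8 c2@10, authorship 3.....14.2
After op 8 (delete): buffer="orkfaf" (len 6), cursors c3@0 c1@5 c4@5 c2@6, authorship ......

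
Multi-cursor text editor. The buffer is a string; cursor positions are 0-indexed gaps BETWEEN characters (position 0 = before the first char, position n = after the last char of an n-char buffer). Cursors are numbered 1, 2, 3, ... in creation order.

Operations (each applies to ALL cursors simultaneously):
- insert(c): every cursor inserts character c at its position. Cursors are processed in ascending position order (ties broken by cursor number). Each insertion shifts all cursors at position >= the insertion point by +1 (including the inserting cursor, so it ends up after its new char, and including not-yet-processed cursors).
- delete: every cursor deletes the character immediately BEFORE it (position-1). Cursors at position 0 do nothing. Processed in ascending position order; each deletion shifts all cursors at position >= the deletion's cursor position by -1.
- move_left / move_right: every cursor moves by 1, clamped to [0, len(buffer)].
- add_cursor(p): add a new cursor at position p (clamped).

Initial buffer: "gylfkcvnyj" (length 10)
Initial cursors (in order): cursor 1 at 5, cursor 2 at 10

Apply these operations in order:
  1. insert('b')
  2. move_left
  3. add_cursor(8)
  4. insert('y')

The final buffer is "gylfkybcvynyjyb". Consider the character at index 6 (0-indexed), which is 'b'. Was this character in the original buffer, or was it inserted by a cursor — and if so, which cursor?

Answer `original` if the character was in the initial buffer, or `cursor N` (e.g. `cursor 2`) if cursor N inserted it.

After op 1 (insert('b')): buffer="gylfkbcvnyjb" (len 12), cursors c1@6 c2@12, authorship .....1.....2
After op 2 (move_left): buffer="gylfkbcvnyjb" (len 12), cursors c1@5 c2@11, authorship .....1.....2
After op 3 (add_cursor(8)): buffer="gylfkbcvnyjb" (len 12), cursors c1@5 c3@8 c2@11, authorship .....1.....2
After op 4 (insert('y')): buffer="gylfkybcvynyjyb" (len 15), cursors c1@6 c3@10 c2@14, authorship .....11..3...22
Authorship (.=original, N=cursor N): . . . . . 1 1 . . 3 . . . 2 2
Index 6: author = 1

Answer: cursor 1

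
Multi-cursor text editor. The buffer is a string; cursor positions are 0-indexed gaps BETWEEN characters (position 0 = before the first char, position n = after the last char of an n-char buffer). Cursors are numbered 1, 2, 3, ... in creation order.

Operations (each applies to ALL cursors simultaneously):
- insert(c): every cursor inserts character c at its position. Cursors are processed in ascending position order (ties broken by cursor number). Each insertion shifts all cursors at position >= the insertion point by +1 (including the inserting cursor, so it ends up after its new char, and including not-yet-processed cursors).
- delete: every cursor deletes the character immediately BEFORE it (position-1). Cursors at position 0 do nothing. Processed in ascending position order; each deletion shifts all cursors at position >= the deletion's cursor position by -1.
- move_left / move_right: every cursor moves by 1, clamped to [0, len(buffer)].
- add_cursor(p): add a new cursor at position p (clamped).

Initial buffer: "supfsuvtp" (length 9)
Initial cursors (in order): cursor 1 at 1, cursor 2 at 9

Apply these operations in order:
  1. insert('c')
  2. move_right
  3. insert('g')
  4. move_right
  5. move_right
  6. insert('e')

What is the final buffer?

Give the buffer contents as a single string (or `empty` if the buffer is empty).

Answer: scugpfesuvtpcge

Derivation:
After op 1 (insert('c')): buffer="scupfsuvtpc" (len 11), cursors c1@2 c2@11, authorship .1........2
After op 2 (move_right): buffer="scupfsuvtpc" (len 11), cursors c1@3 c2@11, authorship .1........2
After op 3 (insert('g')): buffer="scugpfsuvtpcg" (len 13), cursors c1@4 c2@13, authorship .1.1.......22
After op 4 (move_right): buffer="scugpfsuvtpcg" (len 13), cursors c1@5 c2@13, authorship .1.1.......22
After op 5 (move_right): buffer="scugpfsuvtpcg" (len 13), cursors c1@6 c2@13, authorship .1.1.......22
After op 6 (insert('e')): buffer="scugpfesuvtpcge" (len 15), cursors c1@7 c2@15, authorship .1.1..1.....222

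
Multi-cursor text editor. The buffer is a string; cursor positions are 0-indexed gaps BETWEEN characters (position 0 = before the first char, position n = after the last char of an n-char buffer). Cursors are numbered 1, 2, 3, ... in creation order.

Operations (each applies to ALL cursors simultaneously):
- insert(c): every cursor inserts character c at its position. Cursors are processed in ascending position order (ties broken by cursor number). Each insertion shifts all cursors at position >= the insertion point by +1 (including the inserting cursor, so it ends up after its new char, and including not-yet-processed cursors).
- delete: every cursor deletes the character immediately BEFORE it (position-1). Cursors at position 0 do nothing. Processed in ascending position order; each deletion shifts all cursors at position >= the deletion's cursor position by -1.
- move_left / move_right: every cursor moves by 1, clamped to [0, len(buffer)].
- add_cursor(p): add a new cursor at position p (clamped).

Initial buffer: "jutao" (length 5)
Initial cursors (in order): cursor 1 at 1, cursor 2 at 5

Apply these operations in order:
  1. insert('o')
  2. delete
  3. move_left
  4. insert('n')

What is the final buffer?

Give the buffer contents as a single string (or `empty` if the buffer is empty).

Answer: njutano

Derivation:
After op 1 (insert('o')): buffer="joutaoo" (len 7), cursors c1@2 c2@7, authorship .1....2
After op 2 (delete): buffer="jutao" (len 5), cursors c1@1 c2@5, authorship .....
After op 3 (move_left): buffer="jutao" (len 5), cursors c1@0 c2@4, authorship .....
After op 4 (insert('n')): buffer="njutano" (len 7), cursors c1@1 c2@6, authorship 1....2.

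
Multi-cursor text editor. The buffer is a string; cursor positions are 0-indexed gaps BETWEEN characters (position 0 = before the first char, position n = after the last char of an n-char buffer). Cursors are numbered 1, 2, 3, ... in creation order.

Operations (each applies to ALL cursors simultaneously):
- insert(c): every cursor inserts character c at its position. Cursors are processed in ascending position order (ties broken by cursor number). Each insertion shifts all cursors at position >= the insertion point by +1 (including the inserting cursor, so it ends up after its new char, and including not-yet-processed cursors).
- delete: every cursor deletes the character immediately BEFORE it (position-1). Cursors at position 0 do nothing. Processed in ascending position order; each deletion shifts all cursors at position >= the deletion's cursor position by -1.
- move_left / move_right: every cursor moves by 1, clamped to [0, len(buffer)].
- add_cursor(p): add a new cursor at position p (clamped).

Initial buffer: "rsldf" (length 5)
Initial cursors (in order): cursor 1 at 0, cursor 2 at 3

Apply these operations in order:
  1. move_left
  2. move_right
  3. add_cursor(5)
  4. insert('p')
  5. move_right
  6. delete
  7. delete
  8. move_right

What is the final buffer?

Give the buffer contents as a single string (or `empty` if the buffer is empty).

Answer: rl

Derivation:
After op 1 (move_left): buffer="rsldf" (len 5), cursors c1@0 c2@2, authorship .....
After op 2 (move_right): buffer="rsldf" (len 5), cursors c1@1 c2@3, authorship .....
After op 3 (add_cursor(5)): buffer="rsldf" (len 5), cursors c1@1 c2@3 c3@5, authorship .....
After op 4 (insert('p')): buffer="rpslpdfp" (len 8), cursors c1@2 c2@5 c3@8, authorship .1..2..3
After op 5 (move_right): buffer="rpslpdfp" (len 8), cursors c1@3 c2@6 c3@8, authorship .1..2..3
After op 6 (delete): buffer="rplpf" (len 5), cursors c1@2 c2@4 c3@5, authorship .1.2.
After op 7 (delete): buffer="rl" (len 2), cursors c1@1 c2@2 c3@2, authorship ..
After op 8 (move_right): buffer="rl" (len 2), cursors c1@2 c2@2 c3@2, authorship ..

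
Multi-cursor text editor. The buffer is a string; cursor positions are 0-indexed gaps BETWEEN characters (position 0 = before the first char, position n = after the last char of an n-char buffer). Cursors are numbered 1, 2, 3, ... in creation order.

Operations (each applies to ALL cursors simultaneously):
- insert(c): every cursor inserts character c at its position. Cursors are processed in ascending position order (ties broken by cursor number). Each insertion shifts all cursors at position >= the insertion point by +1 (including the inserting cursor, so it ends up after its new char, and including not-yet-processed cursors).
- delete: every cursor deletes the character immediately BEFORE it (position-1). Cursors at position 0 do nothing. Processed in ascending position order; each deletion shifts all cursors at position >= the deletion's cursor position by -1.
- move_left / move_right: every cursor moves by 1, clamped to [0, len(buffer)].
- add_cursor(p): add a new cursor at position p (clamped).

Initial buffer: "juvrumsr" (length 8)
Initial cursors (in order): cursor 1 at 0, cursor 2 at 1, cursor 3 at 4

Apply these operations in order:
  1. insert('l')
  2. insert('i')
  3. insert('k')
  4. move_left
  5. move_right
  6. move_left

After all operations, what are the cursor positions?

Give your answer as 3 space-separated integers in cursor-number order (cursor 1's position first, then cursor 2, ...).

Answer: 2 6 12

Derivation:
After op 1 (insert('l')): buffer="ljluvrlumsr" (len 11), cursors c1@1 c2@3 c3@7, authorship 1.2...3....
After op 2 (insert('i')): buffer="lijliuvrliumsr" (len 14), cursors c1@2 c2@5 c3@10, authorship 11.22...33....
After op 3 (insert('k')): buffer="likjlikuvrlikumsr" (len 17), cursors c1@3 c2@7 c3@13, authorship 111.222...333....
After op 4 (move_left): buffer="likjlikuvrlikumsr" (len 17), cursors c1@2 c2@6 c3@12, authorship 111.222...333....
After op 5 (move_right): buffer="likjlikuvrlikumsr" (len 17), cursors c1@3 c2@7 c3@13, authorship 111.222...333....
After op 6 (move_left): buffer="likjlikuvrlikumsr" (len 17), cursors c1@2 c2@6 c3@12, authorship 111.222...333....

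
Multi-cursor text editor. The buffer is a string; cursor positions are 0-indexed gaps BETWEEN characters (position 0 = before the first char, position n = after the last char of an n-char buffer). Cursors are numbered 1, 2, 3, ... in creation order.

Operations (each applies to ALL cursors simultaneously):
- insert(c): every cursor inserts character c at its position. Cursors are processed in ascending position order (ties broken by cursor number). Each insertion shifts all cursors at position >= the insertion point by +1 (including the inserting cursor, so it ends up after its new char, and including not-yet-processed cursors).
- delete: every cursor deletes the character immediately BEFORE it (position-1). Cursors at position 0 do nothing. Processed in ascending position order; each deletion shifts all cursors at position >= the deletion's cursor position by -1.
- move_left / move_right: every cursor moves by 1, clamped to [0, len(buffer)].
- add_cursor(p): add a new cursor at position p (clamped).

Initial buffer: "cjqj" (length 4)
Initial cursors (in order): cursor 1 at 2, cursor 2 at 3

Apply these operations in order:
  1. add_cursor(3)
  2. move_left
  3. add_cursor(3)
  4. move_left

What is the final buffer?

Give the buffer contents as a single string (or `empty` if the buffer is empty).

Answer: cjqj

Derivation:
After op 1 (add_cursor(3)): buffer="cjqj" (len 4), cursors c1@2 c2@3 c3@3, authorship ....
After op 2 (move_left): buffer="cjqj" (len 4), cursors c1@1 c2@2 c3@2, authorship ....
After op 3 (add_cursor(3)): buffer="cjqj" (len 4), cursors c1@1 c2@2 c3@2 c4@3, authorship ....
After op 4 (move_left): buffer="cjqj" (len 4), cursors c1@0 c2@1 c3@1 c4@2, authorship ....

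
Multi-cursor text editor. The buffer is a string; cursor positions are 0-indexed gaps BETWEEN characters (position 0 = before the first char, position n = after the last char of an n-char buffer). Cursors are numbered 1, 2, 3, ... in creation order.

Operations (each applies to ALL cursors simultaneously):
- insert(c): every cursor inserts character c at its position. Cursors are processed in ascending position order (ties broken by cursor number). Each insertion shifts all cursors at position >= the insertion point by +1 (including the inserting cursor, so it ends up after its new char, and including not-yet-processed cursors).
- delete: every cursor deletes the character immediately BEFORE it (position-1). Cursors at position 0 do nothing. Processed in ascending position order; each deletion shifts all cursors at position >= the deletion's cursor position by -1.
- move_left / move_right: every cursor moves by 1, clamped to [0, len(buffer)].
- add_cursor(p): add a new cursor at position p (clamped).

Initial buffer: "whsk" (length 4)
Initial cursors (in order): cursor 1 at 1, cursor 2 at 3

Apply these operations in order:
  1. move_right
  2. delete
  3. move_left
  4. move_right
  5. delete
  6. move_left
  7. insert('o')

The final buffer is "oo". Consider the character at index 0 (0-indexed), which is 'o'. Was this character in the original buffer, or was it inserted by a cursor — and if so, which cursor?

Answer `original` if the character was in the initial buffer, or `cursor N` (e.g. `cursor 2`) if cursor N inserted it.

Answer: cursor 1

Derivation:
After op 1 (move_right): buffer="whsk" (len 4), cursors c1@2 c2@4, authorship ....
After op 2 (delete): buffer="ws" (len 2), cursors c1@1 c2@2, authorship ..
After op 3 (move_left): buffer="ws" (len 2), cursors c1@0 c2@1, authorship ..
After op 4 (move_right): buffer="ws" (len 2), cursors c1@1 c2@2, authorship ..
After op 5 (delete): buffer="" (len 0), cursors c1@0 c2@0, authorship 
After op 6 (move_left): buffer="" (len 0), cursors c1@0 c2@0, authorship 
After op 7 (insert('o')): buffer="oo" (len 2), cursors c1@2 c2@2, authorship 12
Authorship (.=original, N=cursor N): 1 2
Index 0: author = 1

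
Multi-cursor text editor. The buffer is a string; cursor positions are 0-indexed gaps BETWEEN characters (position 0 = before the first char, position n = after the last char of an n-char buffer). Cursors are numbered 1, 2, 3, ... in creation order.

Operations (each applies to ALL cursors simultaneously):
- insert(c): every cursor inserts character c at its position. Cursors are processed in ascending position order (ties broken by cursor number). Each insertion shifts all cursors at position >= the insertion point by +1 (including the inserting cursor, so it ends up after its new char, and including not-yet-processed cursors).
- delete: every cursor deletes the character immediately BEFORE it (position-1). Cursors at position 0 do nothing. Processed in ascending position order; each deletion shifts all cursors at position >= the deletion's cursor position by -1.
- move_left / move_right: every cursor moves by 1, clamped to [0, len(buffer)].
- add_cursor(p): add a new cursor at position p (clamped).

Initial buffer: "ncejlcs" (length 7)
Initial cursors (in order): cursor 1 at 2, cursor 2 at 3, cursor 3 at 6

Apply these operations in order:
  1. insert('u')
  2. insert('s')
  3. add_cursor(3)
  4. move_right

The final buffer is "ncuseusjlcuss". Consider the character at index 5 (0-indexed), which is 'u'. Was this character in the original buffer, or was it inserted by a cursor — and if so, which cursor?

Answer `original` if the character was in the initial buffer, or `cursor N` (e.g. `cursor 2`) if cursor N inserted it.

Answer: cursor 2

Derivation:
After op 1 (insert('u')): buffer="ncueujlcus" (len 10), cursors c1@3 c2@5 c3@9, authorship ..1.2...3.
After op 2 (insert('s')): buffer="ncuseusjlcuss" (len 13), cursors c1@4 c2@7 c3@12, authorship ..11.22...33.
After op 3 (add_cursor(3)): buffer="ncuseusjlcuss" (len 13), cursors c4@3 c1@4 c2@7 c3@12, authorship ..11.22...33.
After op 4 (move_right): buffer="ncuseusjlcuss" (len 13), cursors c4@4 c1@5 c2@8 c3@13, authorship ..11.22...33.
Authorship (.=original, N=cursor N): . . 1 1 . 2 2 . . . 3 3 .
Index 5: author = 2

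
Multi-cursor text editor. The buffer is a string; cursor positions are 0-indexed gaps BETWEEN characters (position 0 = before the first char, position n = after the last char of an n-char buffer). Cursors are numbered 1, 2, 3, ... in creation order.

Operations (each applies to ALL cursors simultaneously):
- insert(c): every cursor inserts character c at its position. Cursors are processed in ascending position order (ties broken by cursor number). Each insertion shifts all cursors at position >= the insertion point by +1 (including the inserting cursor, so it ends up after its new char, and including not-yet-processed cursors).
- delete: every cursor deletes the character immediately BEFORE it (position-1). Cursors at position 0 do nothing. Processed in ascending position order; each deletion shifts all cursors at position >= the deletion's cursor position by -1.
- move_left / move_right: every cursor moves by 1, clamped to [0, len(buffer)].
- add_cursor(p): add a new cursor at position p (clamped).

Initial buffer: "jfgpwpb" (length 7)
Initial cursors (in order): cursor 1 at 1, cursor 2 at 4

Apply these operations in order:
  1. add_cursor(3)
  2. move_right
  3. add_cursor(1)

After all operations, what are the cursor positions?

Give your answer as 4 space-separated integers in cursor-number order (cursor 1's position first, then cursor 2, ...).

After op 1 (add_cursor(3)): buffer="jfgpwpb" (len 7), cursors c1@1 c3@3 c2@4, authorship .......
After op 2 (move_right): buffer="jfgpwpb" (len 7), cursors c1@2 c3@4 c2@5, authorship .......
After op 3 (add_cursor(1)): buffer="jfgpwpb" (len 7), cursors c4@1 c1@2 c3@4 c2@5, authorship .......

Answer: 2 5 4 1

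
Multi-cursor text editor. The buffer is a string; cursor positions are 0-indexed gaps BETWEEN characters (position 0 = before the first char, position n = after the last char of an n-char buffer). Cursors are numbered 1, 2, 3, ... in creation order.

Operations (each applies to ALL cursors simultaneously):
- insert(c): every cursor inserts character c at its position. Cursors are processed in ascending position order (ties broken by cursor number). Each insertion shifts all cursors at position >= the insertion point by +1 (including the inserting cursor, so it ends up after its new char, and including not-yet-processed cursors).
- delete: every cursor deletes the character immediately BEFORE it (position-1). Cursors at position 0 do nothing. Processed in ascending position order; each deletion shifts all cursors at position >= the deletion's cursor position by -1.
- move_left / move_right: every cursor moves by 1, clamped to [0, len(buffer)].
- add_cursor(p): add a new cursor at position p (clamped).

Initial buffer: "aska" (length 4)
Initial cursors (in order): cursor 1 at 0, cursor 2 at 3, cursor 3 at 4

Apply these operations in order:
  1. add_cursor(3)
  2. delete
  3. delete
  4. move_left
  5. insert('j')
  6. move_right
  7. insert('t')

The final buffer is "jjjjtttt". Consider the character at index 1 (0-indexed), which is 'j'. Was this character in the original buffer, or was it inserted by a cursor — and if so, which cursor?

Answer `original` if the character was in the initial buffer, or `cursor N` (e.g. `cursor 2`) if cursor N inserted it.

Answer: cursor 2

Derivation:
After op 1 (add_cursor(3)): buffer="aska" (len 4), cursors c1@0 c2@3 c4@3 c3@4, authorship ....
After op 2 (delete): buffer="a" (len 1), cursors c1@0 c2@1 c3@1 c4@1, authorship .
After op 3 (delete): buffer="" (len 0), cursors c1@0 c2@0 c3@0 c4@0, authorship 
After op 4 (move_left): buffer="" (len 0), cursors c1@0 c2@0 c3@0 c4@0, authorship 
After op 5 (insert('j')): buffer="jjjj" (len 4), cursors c1@4 c2@4 c3@4 c4@4, authorship 1234
After op 6 (move_right): buffer="jjjj" (len 4), cursors c1@4 c2@4 c3@4 c4@4, authorship 1234
After op 7 (insert('t')): buffer="jjjjtttt" (len 8), cursors c1@8 c2@8 c3@8 c4@8, authorship 12341234
Authorship (.=original, N=cursor N): 1 2 3 4 1 2 3 4
Index 1: author = 2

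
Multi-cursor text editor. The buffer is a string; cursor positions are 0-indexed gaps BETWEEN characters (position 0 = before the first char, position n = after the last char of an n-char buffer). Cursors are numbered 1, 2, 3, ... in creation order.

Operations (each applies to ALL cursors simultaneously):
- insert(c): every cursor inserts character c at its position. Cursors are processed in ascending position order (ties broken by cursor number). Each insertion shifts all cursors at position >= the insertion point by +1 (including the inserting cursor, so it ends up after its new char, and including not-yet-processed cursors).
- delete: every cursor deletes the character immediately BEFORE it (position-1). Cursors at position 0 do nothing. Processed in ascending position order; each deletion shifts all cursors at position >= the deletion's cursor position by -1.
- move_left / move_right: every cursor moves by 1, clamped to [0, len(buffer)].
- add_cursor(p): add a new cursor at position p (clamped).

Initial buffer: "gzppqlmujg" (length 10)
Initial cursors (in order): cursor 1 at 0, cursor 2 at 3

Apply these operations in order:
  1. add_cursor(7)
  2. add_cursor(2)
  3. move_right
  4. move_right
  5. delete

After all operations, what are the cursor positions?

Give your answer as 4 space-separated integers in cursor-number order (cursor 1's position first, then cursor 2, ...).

After op 1 (add_cursor(7)): buffer="gzppqlmujg" (len 10), cursors c1@0 c2@3 c3@7, authorship ..........
After op 2 (add_cursor(2)): buffer="gzppqlmujg" (len 10), cursors c1@0 c4@2 c2@3 c3@7, authorship ..........
After op 3 (move_right): buffer="gzppqlmujg" (len 10), cursors c1@1 c4@3 c2@4 c3@8, authorship ..........
After op 4 (move_right): buffer="gzppqlmujg" (len 10), cursors c1@2 c4@4 c2@5 c3@9, authorship ..........
After op 5 (delete): buffer="gplmug" (len 6), cursors c1@1 c2@2 c4@2 c3@5, authorship ......

Answer: 1 2 5 2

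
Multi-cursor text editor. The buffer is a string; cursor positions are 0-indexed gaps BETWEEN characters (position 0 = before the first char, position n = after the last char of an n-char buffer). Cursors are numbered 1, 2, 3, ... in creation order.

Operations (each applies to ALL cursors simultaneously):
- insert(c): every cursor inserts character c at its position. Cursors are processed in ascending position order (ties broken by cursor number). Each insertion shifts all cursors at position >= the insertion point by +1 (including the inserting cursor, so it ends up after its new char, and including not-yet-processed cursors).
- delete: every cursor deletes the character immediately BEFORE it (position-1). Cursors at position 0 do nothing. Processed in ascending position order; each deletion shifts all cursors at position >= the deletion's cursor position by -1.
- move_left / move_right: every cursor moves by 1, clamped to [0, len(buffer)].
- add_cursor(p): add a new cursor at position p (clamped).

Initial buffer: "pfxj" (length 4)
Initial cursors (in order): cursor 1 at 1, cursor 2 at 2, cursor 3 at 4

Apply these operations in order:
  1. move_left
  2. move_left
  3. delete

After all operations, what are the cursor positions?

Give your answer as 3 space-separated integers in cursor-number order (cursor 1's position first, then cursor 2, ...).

After op 1 (move_left): buffer="pfxj" (len 4), cursors c1@0 c2@1 c3@3, authorship ....
After op 2 (move_left): buffer="pfxj" (len 4), cursors c1@0 c2@0 c3@2, authorship ....
After op 3 (delete): buffer="pxj" (len 3), cursors c1@0 c2@0 c3@1, authorship ...

Answer: 0 0 1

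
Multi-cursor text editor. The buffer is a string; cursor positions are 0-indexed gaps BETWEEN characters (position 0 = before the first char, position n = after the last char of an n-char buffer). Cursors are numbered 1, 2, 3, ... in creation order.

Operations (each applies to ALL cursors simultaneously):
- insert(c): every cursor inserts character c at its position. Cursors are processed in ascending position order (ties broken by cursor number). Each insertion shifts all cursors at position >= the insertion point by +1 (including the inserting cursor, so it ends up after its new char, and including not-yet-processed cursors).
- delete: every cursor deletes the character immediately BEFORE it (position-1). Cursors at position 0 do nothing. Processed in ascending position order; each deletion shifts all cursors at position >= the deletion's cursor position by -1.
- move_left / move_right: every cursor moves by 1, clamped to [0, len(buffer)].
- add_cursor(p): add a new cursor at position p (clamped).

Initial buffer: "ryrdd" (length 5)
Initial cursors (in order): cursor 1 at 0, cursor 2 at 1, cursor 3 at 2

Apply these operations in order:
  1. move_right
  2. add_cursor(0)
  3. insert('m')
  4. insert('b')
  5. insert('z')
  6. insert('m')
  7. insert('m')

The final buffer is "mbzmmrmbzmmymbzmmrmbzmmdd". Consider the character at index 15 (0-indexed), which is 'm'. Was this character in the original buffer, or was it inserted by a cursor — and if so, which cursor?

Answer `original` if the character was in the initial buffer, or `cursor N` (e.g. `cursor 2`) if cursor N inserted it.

Answer: cursor 2

Derivation:
After op 1 (move_right): buffer="ryrdd" (len 5), cursors c1@1 c2@2 c3@3, authorship .....
After op 2 (add_cursor(0)): buffer="ryrdd" (len 5), cursors c4@0 c1@1 c2@2 c3@3, authorship .....
After op 3 (insert('m')): buffer="mrmymrmdd" (len 9), cursors c4@1 c1@3 c2@5 c3@7, authorship 4.1.2.3..
After op 4 (insert('b')): buffer="mbrmbymbrmbdd" (len 13), cursors c4@2 c1@5 c2@8 c3@11, authorship 44.11.22.33..
After op 5 (insert('z')): buffer="mbzrmbzymbzrmbzdd" (len 17), cursors c4@3 c1@7 c2@11 c3@15, authorship 444.111.222.333..
After op 6 (insert('m')): buffer="mbzmrmbzmymbzmrmbzmdd" (len 21), cursors c4@4 c1@9 c2@14 c3@19, authorship 4444.1111.2222.3333..
After op 7 (insert('m')): buffer="mbzmmrmbzmmymbzmmrmbzmmdd" (len 25), cursors c4@5 c1@11 c2@17 c3@23, authorship 44444.11111.22222.33333..
Authorship (.=original, N=cursor N): 4 4 4 4 4 . 1 1 1 1 1 . 2 2 2 2 2 . 3 3 3 3 3 . .
Index 15: author = 2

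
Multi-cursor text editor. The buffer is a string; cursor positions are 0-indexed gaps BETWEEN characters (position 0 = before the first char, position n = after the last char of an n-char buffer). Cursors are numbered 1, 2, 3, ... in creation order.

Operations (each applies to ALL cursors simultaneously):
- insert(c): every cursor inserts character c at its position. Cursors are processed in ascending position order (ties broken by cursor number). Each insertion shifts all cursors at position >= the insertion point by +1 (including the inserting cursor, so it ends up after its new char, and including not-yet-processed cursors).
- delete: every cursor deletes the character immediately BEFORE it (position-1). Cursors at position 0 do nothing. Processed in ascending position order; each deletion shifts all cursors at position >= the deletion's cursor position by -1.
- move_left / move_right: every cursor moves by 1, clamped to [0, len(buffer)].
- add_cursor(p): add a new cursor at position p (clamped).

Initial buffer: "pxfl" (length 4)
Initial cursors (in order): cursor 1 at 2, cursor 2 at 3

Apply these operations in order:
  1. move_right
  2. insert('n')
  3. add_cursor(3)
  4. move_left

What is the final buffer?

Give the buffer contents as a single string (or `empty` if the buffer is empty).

After op 1 (move_right): buffer="pxfl" (len 4), cursors c1@3 c2@4, authorship ....
After op 2 (insert('n')): buffer="pxfnln" (len 6), cursors c1@4 c2@6, authorship ...1.2
After op 3 (add_cursor(3)): buffer="pxfnln" (len 6), cursors c3@3 c1@4 c2@6, authorship ...1.2
After op 4 (move_left): buffer="pxfnln" (len 6), cursors c3@2 c1@3 c2@5, authorship ...1.2

Answer: pxfnln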